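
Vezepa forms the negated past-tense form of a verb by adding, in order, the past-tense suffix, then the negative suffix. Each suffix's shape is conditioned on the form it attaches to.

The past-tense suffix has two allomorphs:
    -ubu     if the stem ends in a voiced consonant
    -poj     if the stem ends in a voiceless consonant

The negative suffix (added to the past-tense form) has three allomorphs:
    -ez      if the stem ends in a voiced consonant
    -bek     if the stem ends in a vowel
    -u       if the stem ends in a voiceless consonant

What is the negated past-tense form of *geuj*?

geujububek

*geuj*: final consonant = /j/, voiced → -ubu → *geujubu*.
Since the final sound of the past-tense form *geujubu* is /u/ (a vowel), it takes -bek, giving *geujububek*.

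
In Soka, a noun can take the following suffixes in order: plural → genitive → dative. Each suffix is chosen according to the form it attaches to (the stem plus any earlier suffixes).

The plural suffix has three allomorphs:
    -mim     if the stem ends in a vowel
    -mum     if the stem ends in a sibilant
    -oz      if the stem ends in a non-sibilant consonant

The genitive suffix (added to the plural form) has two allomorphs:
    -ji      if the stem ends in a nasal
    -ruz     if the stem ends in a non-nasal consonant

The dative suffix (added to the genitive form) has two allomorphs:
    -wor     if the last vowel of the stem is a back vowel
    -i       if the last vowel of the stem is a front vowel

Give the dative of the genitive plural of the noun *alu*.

The final sound of *alu* is /u/, which is a vowel, so the plural suffix is -mim, giving *alumim*.
Since the final consonant of the plural form *alumim* is /m/ (a nasal), it takes -ji, giving *alumimji*.
The last vowel of the genitive form *alumimji* is /i/, which is a front vowel, so the dative suffix is -i, giving *alumimjii*.

alumimjii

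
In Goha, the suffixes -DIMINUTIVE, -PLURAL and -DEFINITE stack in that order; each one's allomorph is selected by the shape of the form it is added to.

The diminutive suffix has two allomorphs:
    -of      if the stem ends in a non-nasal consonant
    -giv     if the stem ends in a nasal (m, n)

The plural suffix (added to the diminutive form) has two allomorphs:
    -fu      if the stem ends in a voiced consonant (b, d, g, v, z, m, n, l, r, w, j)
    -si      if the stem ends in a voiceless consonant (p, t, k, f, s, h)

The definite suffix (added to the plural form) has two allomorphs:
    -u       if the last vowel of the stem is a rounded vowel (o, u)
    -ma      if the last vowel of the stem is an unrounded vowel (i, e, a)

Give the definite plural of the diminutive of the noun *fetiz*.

*fetiz*: final consonant = /z/, non-nasal → -of → *fetizof*.
Since the final consonant of the diminutive form *fetizof* is /f/ (voiceless), it takes -si, giving *fetizofsi*.
The last vowel of the plural form *fetizofsi* is /i/, which is an unrounded vowel, so the definite suffix is -ma, giving *fetizofsima*.

fetizofsima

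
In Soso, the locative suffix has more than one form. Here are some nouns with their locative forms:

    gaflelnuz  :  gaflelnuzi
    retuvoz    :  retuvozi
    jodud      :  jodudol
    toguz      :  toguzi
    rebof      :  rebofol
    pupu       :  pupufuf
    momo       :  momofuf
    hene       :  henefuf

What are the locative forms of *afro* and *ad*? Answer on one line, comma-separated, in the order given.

afrofuf, adol

The alternation tracks the final sound of the stem — -i when the stem ends in a sibilant (*gaflelnuz*, *retuvoz*, *toguz*); -ol when the stem ends in a non-sibilant consonant (*jodud*, *rebof*); -fuf when the stem ends in a vowel (*pupu*, *momo*, *hene*).
*afro*: final sound = /o/, a vowel → -fuf → *afrofuf*.
*ad* — final sound /d/ (a non-sibilant consonant) → -ol → *adol*.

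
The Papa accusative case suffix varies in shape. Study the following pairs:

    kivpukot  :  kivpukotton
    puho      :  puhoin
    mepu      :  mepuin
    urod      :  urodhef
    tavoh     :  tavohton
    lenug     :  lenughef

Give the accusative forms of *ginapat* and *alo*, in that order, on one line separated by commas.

The alternation tracks the final sound of the stem — -ton when the stem ends in a voiceless consonant (*kivpukot*, *tavoh*); -hef when the stem ends in a voiced consonant (*urod*, *lenug*); -in when the stem ends in a vowel (*puho*, *mepu*).
*ginapat* — final sound /t/ (a voiceless consonant) → -ton → *ginapatton*.
The final sound of *alo* is /o/, which is a vowel, so the suffix is -in, giving *aloin*.

ginapatton, aloin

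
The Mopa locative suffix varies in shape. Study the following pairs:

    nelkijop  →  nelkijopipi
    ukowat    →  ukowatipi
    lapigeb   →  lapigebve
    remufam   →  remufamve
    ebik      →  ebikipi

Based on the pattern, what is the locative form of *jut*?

jutipi

Looking at the final consonant of each stem: -ipi when the stem ends in a voiceless consonant (*nelkijop*, *ukowat*, *ebik*); -ve when the stem ends in a voiced consonant (*lapigeb*, *remufam*).
*jut*: final consonant = /t/, voiceless → -ipi → *jutipi*.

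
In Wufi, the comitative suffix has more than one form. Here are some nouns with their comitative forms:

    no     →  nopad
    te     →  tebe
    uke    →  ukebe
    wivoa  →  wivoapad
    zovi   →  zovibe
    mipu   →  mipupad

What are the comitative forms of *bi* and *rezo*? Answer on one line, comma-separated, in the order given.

The pattern is front/back vowel harmony: -be when the last vowel of the stem is a front vowel (*te*, *uke*, *zovi*); -pad when the last vowel of the stem is a back vowel (*no*, *wivoa*, *mipu*).
Since the last vowel of *bi* is /i/ (a front vowel), it takes -be, giving *bibe*.
*rezo*: last vowel = /o/, a back vowel → -pad → *rezopad*.

bibe, rezopad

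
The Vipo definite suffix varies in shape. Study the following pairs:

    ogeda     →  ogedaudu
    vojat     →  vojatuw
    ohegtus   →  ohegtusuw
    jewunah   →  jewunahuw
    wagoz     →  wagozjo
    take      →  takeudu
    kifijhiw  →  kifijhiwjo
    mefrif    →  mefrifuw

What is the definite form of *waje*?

wajeudu

The suffix is conditioned by the final sound: -uw when the stem ends in a voiceless consonant (*vojat*, *ohegtus*, *jewunah*, *mefrif*); -jo when the stem ends in a voiced consonant (*wagoz*, *kifijhiw*); -udu when the stem ends in a vowel (*ogeda*, *take*).
The final sound of *waje* is /e/, which is a vowel, so the suffix is -udu, giving *wajeudu*.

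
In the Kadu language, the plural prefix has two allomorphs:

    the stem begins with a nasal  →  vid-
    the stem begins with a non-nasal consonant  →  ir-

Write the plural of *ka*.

*ka*: first consonant = /k/, non-nasal → ir- → *irka*.

irka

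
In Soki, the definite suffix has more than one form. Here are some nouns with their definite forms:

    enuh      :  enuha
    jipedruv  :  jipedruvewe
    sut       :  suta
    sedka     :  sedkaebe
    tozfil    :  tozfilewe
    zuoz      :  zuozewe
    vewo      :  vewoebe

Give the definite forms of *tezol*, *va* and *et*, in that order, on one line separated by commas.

The pattern is voicing of the final sound: -a when the stem ends in a voiceless consonant (*enuh*, *sut*); -ewe when the stem ends in a voiced consonant (*jipedruv*, *tozfil*, *zuoz*); -ebe when the stem ends in a vowel (*sedka*, *vewo*).
The final sound of *tezol* is /l/, which is a voiced consonant, so the suffix is -ewe, giving *tezolewe*.
Since the final sound of *va* is /a/ (a vowel), it takes -ebe, giving *vaebe*.
Since the final sound of *et* is /t/ (a voiceless consonant), it takes -a, giving *eta*.

tezolewe, vaebe, eta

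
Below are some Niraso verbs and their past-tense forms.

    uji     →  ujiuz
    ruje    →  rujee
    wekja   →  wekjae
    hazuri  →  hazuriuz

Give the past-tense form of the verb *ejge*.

ejgee

The suffix is conditioned by the last vowel: -uz when the last vowel of the stem is a high vowel (*uji*, *hazuri*); -e when the last vowel of the stem is a non-high vowel (*ruje*, *wekja*).
Since the last vowel of *ejge* is /e/ (a non-high vowel), it takes -e, giving *ejgee*.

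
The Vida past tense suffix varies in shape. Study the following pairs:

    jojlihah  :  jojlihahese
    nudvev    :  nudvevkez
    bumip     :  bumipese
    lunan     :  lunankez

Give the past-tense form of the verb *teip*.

teipese

The alternation tracks the final consonant of the stem — -ese when the stem ends in a voiceless consonant (*jojlihah*, *bumip*); -kez when the stem ends in a voiced consonant (*nudvev*, *lunan*).
*teip* — final consonant /p/ (voiceless) → -ese → *teipese*.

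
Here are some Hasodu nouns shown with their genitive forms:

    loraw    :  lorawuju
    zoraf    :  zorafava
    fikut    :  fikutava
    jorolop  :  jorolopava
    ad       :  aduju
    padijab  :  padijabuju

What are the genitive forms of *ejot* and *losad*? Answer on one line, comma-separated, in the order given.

ejotava, losaduju

The pattern is voicing of the final consonant: -ava when the stem ends in a voiceless consonant (*zoraf*, *fikut*, *jorolop*); -uju when the stem ends in a voiced consonant (*loraw*, *ad*, *padijab*).
The final consonant of *ejot* is /t/, which is voiceless, so the suffix is -ava, giving *ejotava*.
Since the final consonant of *losad* is /d/ (voiced), it takes -uju, giving *losaduju*.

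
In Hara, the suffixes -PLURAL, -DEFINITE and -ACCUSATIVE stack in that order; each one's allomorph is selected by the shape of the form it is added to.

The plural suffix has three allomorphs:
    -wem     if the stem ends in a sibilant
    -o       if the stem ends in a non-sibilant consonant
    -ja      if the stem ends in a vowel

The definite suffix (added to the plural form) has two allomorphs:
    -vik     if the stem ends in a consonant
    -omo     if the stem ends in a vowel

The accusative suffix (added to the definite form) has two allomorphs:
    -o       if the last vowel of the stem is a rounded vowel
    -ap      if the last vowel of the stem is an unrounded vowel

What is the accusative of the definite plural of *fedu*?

Since the final sound of *fedu* is /u/ (a vowel), it takes -ja, giving *feduja*.
The plural form *feduja*: final sound = /a/, a vowel → -omo → *fedujaomo*.
The definite form *fedujaomo*: last vowel = /o/, a rounded vowel → -o → *fedujaomoo*.

fedujaomoo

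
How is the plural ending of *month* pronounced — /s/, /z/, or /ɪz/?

/s/

The stem *month* ends in a voiceless non-sibilant consonant.
The plural suffix surfaces as /ɪz/ after sibilants, /s/ after other voiceless consonants, and /z/ after other voiced sounds.
So the plural -s on *month* is pronounced /s/.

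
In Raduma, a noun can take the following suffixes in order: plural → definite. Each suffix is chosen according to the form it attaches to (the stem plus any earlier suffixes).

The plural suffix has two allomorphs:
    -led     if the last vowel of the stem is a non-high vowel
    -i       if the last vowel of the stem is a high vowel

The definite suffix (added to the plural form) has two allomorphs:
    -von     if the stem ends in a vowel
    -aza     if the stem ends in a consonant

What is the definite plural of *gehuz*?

Since the last vowel of *gehuz* is /u/ (a high vowel), it takes -i, giving *gehuzi*.
The final sound of the plural form *gehuzi* is /i/, which is a vowel, so the definite suffix is -von, giving *gehuzivon*.

gehuzivon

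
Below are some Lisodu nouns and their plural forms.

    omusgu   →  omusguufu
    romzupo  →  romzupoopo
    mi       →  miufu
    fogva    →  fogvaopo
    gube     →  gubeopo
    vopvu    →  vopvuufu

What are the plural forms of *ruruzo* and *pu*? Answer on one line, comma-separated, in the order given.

ruruzoopo, puufu

The pattern is height harmony: -ufu when the last vowel of the stem is a high vowel (*omusgu*, *mi*, *vopvu*); -opo when the last vowel of the stem is a non-high vowel (*romzupo*, *fogva*, *gube*).
Since the last vowel of *ruruzo* is /o/ (a non-high vowel), it takes -opo, giving *ruruzoopo*.
*pu*: last vowel = /u/, a high vowel → -ufu → *puufu*.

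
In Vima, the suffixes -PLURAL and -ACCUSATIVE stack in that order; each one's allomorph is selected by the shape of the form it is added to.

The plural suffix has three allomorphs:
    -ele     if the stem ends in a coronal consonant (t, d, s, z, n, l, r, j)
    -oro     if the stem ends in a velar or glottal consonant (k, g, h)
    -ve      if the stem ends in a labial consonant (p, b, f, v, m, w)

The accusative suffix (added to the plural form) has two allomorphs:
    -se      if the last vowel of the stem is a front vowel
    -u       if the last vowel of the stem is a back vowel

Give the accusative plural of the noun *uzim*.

uzimvese

*uzim* — final consonant /m/ (labial) → -ve → *uzimve*.
Since the last vowel of the plural form *uzimve* is /e/ (a front vowel), it takes -se, giving *uzimvese*.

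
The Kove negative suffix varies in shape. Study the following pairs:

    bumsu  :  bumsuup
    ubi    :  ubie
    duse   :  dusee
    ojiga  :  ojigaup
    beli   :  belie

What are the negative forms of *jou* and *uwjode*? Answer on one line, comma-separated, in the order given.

The pattern is front/back vowel harmony: -e when the last vowel of the stem is a front vowel (*ubi*, *duse*, *beli*); -up when the last vowel of the stem is a back vowel (*bumsu*, *ojiga*).
*jou* — last vowel /u/ (a back vowel) → -up → *jouup*.
*uwjode* — last vowel /e/ (a front vowel) → -e → *uwjodee*.

jouup, uwjodee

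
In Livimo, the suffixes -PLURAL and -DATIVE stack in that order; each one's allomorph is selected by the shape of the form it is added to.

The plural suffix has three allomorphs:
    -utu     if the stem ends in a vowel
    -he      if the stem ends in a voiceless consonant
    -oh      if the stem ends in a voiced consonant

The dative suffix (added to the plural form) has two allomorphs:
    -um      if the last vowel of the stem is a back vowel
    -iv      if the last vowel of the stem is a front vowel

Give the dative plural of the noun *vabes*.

*vabes*: final sound = /s/, a voiceless consonant → -he → *vabeshe*.
Since the last vowel of the plural form *vabeshe* is /e/ (a front vowel), it takes -iv, giving *vabesheiv*.

vabesheiv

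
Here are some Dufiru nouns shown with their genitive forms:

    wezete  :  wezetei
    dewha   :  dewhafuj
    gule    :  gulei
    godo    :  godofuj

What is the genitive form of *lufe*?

lufei

The suffix is conditioned by the last vowel: -i when the last vowel of the stem is a front vowel (*wezete*, *gule*); -fuj when the last vowel of the stem is a back vowel (*dewha*, *godo*).
*lufe* — last vowel /e/ (a front vowel) → -i → *lufei*.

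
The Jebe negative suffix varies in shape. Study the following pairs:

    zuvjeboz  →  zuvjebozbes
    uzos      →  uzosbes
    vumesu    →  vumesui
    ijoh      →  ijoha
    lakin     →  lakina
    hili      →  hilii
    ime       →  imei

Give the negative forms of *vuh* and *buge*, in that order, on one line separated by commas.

The suffix is conditioned by the final sound: -bes when the stem ends in a sibilant (*zuvjeboz*, *uzos*); -a when the stem ends in a non-sibilant consonant (*ijoh*, *lakin*); -i when the stem ends in a vowel (*vumesu*, *hili*, *ime*).
The final sound of *vuh* is /h/, which is a non-sibilant consonant, so the suffix is -a, giving *vuha*.
*buge*: final sound = /e/, a vowel → -i → *bugei*.

vuha, bugei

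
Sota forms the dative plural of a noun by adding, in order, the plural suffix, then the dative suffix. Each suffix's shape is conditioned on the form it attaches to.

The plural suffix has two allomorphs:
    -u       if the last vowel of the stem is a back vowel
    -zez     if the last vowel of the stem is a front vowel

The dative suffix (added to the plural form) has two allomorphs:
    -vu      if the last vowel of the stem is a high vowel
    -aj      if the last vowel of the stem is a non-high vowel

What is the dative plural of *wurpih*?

wurpihzezaj

Since the last vowel of *wurpih* is /i/ (a front vowel), it takes -zez, giving *wurpihzez*.
The plural form *wurpihzez* — last vowel /e/ (a non-high vowel) → -aj → *wurpihzezaj*.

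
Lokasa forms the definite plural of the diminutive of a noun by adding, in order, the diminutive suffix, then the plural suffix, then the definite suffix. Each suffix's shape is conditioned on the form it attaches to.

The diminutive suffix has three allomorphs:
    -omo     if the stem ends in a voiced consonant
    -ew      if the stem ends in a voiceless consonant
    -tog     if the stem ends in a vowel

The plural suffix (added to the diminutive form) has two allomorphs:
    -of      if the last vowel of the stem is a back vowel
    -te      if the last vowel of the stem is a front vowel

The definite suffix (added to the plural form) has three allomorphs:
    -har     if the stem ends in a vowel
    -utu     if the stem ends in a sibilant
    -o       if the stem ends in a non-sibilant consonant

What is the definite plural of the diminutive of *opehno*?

*opehno* — final sound /o/ (a vowel) → -tog → *opehnotog*.
The diminutive form *opehnotog*: last vowel = /o/, a back vowel → -of → *opehnotogof*.
The final sound of the plural form *opehnotogof* is /f/, which is a non-sibilant consonant, so the definite suffix is -o, giving *opehnotogofo*.

opehnotogofo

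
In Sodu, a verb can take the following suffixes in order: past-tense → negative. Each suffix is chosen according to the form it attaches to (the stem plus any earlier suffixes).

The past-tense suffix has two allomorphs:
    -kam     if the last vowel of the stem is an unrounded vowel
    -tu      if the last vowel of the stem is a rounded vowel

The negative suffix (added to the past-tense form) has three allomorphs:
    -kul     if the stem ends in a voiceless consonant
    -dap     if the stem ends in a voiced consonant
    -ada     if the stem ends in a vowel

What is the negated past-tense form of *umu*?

umutuada

*umu*: last vowel = /u/, a rounded vowel → -tu → *umutu*.
Since the final sound of the past-tense form *umutu* is /u/ (a vowel), it takes -ada, giving *umutuada*.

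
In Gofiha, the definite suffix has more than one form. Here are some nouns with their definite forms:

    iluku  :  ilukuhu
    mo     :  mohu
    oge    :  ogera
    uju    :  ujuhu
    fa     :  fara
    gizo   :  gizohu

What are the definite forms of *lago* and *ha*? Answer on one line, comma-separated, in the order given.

The suffix is conditioned by the last vowel: -hu when the last vowel of the stem is a rounded vowel (*iluku*, *mo*, *uju*, *gizo*); -ra when the last vowel of the stem is an unrounded vowel (*oge*, *fa*).
Since the last vowel of *lago* is /o/ (a rounded vowel), it takes -hu, giving *lagohu*.
The last vowel of *ha* is /a/, which is an unrounded vowel, so the suffix is -ra, giving *hara*.

lagohu, hara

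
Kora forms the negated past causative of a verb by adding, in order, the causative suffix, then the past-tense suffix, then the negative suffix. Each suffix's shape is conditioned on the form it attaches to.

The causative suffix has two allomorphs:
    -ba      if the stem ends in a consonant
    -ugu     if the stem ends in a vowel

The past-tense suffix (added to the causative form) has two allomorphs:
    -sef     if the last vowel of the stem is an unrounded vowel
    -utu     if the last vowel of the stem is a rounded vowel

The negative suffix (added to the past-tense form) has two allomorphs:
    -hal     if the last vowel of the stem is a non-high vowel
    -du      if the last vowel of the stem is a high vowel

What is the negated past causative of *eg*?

Since the final sound of *eg* is /g/ (a consonant), it takes -ba, giving *egba*.
The last vowel of the causative form *egba* is /a/, which is an unrounded vowel, so the past-tense suffix is -sef, giving *egbasef*.
Since the last vowel of the past-tense form *egbasef* is /e/ (a non-high vowel), it takes -hal, giving *egbasefhal*.

egbasefhal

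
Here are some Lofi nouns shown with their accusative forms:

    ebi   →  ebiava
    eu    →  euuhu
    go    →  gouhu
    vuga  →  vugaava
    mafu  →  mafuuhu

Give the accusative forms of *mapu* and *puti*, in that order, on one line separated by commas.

The suffix is conditioned by the last vowel: -uhu when the last vowel of the stem is a rounded vowel (*eu*, *go*, *mafu*); -ava when the last vowel of the stem is an unrounded vowel (*ebi*, *vuga*).
*mapu* — last vowel /u/ (a rounded vowel) → -uhu → *mapuuhu*.
*puti* — last vowel /i/ (an unrounded vowel) → -ava → *putiava*.

mapuuhu, putiava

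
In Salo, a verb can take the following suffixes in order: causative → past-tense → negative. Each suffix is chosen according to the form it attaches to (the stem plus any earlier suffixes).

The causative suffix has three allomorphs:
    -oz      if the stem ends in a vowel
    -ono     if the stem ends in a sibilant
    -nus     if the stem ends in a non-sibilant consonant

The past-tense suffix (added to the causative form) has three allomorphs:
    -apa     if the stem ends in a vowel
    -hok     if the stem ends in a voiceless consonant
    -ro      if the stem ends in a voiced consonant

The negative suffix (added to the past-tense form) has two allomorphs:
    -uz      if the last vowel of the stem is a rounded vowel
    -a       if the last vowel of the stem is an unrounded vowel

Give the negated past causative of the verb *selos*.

The final sound of *selos* is /s/, which is a sibilant, so the causative suffix is -ono, giving *selosono*.
Since the final sound of the causative form *selosono* is /o/ (a vowel), it takes -apa, giving *selosonoapa*.
Since the last vowel of the past-tense form *selosonoapa* is /a/ (an unrounded vowel), it takes -a, giving *selosonoapaa*.

selosonoapaa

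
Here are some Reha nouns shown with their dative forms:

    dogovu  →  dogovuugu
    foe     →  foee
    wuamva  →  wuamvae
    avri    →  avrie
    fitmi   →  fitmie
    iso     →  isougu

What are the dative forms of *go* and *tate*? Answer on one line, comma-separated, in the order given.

gougu, tatee

Looking at the last vowel of each stem: -ugu when the last vowel of the stem is a rounded vowel (*dogovu*, *iso*); -e when the last vowel of the stem is an unrounded vowel (*foe*, *wuamva*, *avri*, *fitmi*).
Since the last vowel of *go* is /o/ (a rounded vowel), it takes -ugu, giving *gougu*.
Since the last vowel of *tate* is /e/ (an unrounded vowel), it takes -e, giving *tatee*.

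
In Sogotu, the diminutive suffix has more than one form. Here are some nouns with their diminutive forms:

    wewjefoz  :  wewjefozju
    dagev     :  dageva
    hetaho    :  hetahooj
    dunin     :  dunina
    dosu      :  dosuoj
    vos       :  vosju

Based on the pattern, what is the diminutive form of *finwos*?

The pattern is sibilance of the final sound: -ju when the stem ends in a sibilant (*wewjefoz*, *vos*); -a when the stem ends in a non-sibilant consonant (*dagev*, *dunin*); -oj when the stem ends in a vowel (*hetaho*, *dosu*).
The final sound of *finwos* is /s/, which is a sibilant, so the suffix is -ju, giving *finwosju*.

finwosju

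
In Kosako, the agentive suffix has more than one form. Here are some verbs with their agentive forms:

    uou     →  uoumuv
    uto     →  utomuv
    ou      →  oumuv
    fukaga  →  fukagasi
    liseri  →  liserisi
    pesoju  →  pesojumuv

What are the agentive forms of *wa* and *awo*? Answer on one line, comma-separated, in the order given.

wasi, awomuv

The alternation tracks the last vowel of the stem — -muv when the last vowel of the stem is a rounded vowel (*uou*, *uto*, *ou*, *pesoju*); -si when the last vowel of the stem is an unrounded vowel (*fukaga*, *liseri*).
Since the last vowel of *wa* is /a/ (an unrounded vowel), it takes -si, giving *wasi*.
The last vowel of *awo* is /o/, which is a rounded vowel, so the suffix is -muv, giving *awomuv*.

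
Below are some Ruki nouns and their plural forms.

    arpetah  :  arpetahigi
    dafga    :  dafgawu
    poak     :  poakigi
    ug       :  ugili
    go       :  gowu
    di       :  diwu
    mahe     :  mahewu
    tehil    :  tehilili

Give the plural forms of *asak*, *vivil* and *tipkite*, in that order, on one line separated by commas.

asakigi, vivilili, tipkitewu

Looking at the final sound of each stem: -igi when the stem ends in a voiceless consonant (*arpetah*, *poak*); -ili when the stem ends in a voiced consonant (*ug*, *tehil*); -wu when the stem ends in a vowel (*dafga*, *go*, *di*, *mahe*).
*asak* — final sound /k/ (a voiceless consonant) → -igi → *asakigi*.
*vivil* — final sound /l/ (a voiced consonant) → -ili → *vivilili*.
*tipkite* — final sound /e/ (a vowel) → -wu → *tipkitewu*.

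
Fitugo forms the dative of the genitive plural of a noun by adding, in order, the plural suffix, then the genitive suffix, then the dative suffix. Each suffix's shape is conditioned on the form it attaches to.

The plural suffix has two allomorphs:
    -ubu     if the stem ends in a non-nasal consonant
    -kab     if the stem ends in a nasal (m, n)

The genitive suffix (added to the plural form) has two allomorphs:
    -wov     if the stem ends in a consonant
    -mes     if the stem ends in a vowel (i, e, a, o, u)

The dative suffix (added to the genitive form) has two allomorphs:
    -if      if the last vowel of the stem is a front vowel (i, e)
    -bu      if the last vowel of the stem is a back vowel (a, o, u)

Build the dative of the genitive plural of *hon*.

honkabwovbu

The final consonant of *hon* is /n/, which is a nasal, so the plural suffix is -kab, giving *honkab*.
The plural form *honkab*: final sound = /b/, a consonant → -wov → *honkabwov*.
The genitive form *honkabwov*: last vowel = /o/, a back vowel → -bu → *honkabwovbu*.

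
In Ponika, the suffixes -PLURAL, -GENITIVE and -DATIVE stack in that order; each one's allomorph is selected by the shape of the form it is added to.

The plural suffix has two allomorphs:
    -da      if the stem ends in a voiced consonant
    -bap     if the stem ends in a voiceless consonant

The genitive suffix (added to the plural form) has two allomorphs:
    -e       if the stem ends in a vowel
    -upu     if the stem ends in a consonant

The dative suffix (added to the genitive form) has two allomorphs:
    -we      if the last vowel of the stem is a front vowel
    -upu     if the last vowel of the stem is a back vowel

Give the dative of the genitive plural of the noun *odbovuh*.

*odbovuh*: final consonant = /h/, voiceless → -bap → *odbovuhbap*.
The plural form *odbovuhbap* — final sound /p/ (a consonant) → -upu → *odbovuhbapupu*.
Since the last vowel of the genitive form *odbovuhbapupu* is /u/ (a back vowel), it takes -upu, giving *odbovuhbapupuupu*.

odbovuhbapupuupu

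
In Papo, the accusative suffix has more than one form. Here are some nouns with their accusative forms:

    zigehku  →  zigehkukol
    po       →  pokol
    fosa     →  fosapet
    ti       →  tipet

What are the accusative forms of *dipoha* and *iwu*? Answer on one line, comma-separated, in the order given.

Looking at the last vowel of each stem: -kol when the last vowel of the stem is a rounded vowel (*zigehku*, *po*); -pet when the last vowel of the stem is an unrounded vowel (*fosa*, *ti*).
The last vowel of *dipoha* is /a/, which is an unrounded vowel, so the suffix is -pet, giving *dipohapet*.
*iwu*: last vowel = /u/, a rounded vowel → -kol → *iwukol*.

dipohapet, iwukol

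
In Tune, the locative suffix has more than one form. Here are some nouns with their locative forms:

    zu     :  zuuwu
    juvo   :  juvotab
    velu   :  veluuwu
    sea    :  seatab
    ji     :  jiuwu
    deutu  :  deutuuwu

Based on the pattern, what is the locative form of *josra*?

Looking at the last vowel of each stem: -uwu when the last vowel of the stem is a high vowel (*zu*, *velu*, *ji*, *deutu*); -tab when the last vowel of the stem is a non-high vowel (*juvo*, *sea*).
*josra* — last vowel /a/ (a non-high vowel) → -tab → *josratab*.

josratab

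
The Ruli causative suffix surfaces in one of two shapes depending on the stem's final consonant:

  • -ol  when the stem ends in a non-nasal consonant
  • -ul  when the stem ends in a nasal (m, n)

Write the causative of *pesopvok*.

pesopvokol

*pesopvok* — final consonant /k/ (non-nasal) → -ol → *pesopvokol*.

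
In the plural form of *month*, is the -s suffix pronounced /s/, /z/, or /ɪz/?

/s/

The stem *month* ends in a voiceless non-sibilant consonant.
The plural suffix surfaces as /ɪz/ after sibilants, /s/ after other voiceless consonants, and /z/ after other voiced sounds.
So the plural -s on *month* is pronounced /s/.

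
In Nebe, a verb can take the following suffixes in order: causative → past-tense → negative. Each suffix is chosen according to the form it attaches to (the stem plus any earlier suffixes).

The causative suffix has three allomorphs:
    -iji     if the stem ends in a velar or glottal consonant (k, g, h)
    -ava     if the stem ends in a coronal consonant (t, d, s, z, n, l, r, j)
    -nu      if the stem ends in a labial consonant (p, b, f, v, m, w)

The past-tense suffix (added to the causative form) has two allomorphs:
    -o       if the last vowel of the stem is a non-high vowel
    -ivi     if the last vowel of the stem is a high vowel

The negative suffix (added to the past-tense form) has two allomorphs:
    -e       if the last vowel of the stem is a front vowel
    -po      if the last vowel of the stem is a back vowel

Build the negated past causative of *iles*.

Since the final consonant of *iles* is /s/ (coronal), it takes -ava, giving *ilesava*.
The last vowel of the causative form *ilesava* is /a/, which is a non-high vowel, so the past-tense suffix is -o, giving *ilesavao*.
The past-tense form *ilesavao*: last vowel = /o/, a back vowel → -po → *ilesavaopo*.

ilesavaopo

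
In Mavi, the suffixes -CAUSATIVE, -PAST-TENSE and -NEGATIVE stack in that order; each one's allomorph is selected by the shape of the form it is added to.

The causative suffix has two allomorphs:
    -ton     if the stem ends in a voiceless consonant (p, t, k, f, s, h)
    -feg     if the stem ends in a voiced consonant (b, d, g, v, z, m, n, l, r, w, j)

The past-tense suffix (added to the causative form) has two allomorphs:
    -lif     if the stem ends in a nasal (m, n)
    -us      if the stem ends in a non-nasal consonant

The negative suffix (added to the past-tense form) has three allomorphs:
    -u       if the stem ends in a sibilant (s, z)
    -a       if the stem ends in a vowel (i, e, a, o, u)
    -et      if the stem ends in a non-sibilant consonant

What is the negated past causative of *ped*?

pedfegusu

The final consonant of *ped* is /d/, which is voiced, so the causative suffix is -feg, giving *pedfeg*.
The final consonant of the causative form *pedfeg* is /g/, which is non-nasal, so the past-tense suffix is -us, giving *pedfegus*.
The final sound of the past-tense form *pedfegus* is /s/, which is a sibilant, so the negative suffix is -u, giving *pedfegusu*.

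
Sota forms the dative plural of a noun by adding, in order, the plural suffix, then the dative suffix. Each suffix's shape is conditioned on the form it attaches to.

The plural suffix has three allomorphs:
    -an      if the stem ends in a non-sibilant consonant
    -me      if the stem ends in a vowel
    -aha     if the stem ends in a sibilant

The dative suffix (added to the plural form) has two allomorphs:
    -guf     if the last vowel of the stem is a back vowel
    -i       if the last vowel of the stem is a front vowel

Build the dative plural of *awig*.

*awig* — final sound /g/ (a non-sibilant consonant) → -an → *awigan*.
The last vowel of the plural form *awigan* is /a/, which is a back vowel, so the dative suffix is -guf, giving *awiganguf*.

awiganguf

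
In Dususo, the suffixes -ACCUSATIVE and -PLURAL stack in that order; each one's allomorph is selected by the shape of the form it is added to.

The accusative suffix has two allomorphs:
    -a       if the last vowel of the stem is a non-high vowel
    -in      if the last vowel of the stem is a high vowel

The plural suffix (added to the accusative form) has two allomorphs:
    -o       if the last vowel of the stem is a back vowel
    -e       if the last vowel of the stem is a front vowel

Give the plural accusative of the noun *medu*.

meduine

Since the last vowel of *medu* is /u/ (a high vowel), it takes -in, giving *meduin*.
Since the last vowel of the accusative form *meduin* is /i/ (a front vowel), it takes -e, giving *meduine*.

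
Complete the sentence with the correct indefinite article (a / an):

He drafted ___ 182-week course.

a

The indefinite article is chosen by the initial *sound* of the following word, not its spelling.
The number *182* is spoken "one hundred …", beginning with /wʌn/ — a consonant sound.
So the article is *a*: He drafted a 182-week course.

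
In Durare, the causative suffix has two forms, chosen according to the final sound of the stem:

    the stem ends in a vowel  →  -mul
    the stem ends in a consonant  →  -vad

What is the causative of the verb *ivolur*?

*ivolur* — final sound /r/ (a consonant) → -vad → *ivolurvad*.

ivolurvad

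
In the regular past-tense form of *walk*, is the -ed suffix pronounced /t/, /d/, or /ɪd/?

/t/

The stem *walk* ends in a voiceless consonant other than /t/.
The -ed suffix is realized as /ɪd/ after /t, d/; as /t/ after other voiceless consonants; and as /d/ after other voiced sounds.
So -ed on *walk* is pronounced /t/.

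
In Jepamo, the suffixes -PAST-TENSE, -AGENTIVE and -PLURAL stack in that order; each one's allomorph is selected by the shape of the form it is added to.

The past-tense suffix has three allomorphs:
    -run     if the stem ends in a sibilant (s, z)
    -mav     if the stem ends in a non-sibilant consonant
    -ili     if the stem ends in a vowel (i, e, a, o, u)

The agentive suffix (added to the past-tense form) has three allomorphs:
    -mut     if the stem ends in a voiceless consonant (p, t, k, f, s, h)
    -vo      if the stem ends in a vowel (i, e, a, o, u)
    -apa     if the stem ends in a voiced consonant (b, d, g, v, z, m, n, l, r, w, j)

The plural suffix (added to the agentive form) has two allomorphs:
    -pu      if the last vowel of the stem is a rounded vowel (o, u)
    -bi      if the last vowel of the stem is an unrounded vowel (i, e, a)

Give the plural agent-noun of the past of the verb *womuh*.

Since the final sound of *womuh* is /h/ (a non-sibilant consonant), it takes -mav, giving *womuhmav*.
The final sound of the past-tense form *womuhmav* is /v/, which is a voiced consonant, so the agentive suffix is -apa, giving *womuhmavapa*.
Since the last vowel of the agentive form *womuhmavapa* is /a/ (an unrounded vowel), it takes -bi, giving *womuhmavapabi*.

womuhmavapabi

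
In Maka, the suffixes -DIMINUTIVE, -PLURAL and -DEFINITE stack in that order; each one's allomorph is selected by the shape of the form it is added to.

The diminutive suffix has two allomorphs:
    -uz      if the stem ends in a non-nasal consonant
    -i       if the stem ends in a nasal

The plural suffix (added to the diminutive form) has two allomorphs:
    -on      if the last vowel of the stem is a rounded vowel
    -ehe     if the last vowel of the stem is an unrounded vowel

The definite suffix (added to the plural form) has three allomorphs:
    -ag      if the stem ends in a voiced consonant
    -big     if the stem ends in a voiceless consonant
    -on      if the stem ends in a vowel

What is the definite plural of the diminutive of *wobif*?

The final consonant of *wobif* is /f/, which is non-nasal, so the diminutive suffix is -uz, giving *wobifuz*.
The last vowel of the diminutive form *wobifuz* is /u/, which is a rounded vowel, so the plural suffix is -on, giving *wobifuzon*.
The plural form *wobifuzon* — final sound /n/ (a voiced consonant) → -ag → *wobifuzonag*.

wobifuzonag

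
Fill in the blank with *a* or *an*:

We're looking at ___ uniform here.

a

The indefinite article is chosen by the initial *sound* of the following word, not its spelling.
*uniform* begins with the sound /juː/ (u pronounced /juː/) — a consonant sound.
So the article is *a*: We're looking at a uniform here.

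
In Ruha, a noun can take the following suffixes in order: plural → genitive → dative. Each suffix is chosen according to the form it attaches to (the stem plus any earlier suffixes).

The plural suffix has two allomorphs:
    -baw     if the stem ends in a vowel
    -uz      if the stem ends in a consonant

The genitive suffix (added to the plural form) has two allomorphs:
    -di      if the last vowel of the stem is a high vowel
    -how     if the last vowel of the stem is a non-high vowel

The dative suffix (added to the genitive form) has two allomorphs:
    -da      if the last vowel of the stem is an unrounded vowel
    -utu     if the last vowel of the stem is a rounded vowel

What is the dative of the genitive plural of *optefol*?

The final sound of *optefol* is /l/, which is a consonant, so the plural suffix is -uz, giving *optefoluz*.
The plural form *optefoluz* — last vowel /u/ (a high vowel) → -di → *optefoluzdi*.
The last vowel of the genitive form *optefoluzdi* is /i/, which is an unrounded vowel, so the dative suffix is -da, giving *optefoluzdida*.

optefoluzdida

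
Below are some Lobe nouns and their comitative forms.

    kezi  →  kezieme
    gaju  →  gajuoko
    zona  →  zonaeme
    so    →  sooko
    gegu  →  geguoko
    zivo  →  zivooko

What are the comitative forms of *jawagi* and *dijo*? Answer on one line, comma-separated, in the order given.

The pattern is rounding harmony: -oko when the last vowel of the stem is a rounded vowel (*gaju*, *so*, *gegu*, *zivo*); -eme when the last vowel of the stem is an unrounded vowel (*kezi*, *zona*).
The last vowel of *jawagi* is /i/, which is an unrounded vowel, so the suffix is -eme, giving *jawagieme*.
Since the last vowel of *dijo* is /o/ (a rounded vowel), it takes -oko, giving *dijooko*.

jawagieme, dijooko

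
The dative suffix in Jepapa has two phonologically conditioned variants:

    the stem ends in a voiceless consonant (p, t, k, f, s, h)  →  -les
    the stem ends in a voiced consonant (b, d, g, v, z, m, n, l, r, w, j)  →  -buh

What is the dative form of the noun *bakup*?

bakuples

The final consonant of *bakup* is /p/, which is voiceless, so the suffix is -les, giving *bakuples*.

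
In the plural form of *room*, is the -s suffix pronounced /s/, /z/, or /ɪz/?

/z/

The stem *room* ends in a voiced non-sibilant sound.
The plural suffix surfaces as /ɪz/ after sibilants, /s/ after other voiceless consonants, and /z/ after other voiced sounds.
So the plural -s on *room* is pronounced /z/.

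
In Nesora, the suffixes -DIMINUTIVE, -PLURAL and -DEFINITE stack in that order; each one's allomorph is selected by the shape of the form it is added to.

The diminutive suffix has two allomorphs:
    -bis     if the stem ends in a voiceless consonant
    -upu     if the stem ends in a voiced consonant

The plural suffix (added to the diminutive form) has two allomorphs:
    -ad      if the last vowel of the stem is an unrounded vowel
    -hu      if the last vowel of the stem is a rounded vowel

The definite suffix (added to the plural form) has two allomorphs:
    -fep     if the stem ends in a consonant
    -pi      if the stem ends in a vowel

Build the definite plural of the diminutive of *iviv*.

ivivupuhupi

*iviv*: final consonant = /v/, voiced → -upu → *ivivupu*.
The diminutive form *ivivupu* — last vowel /u/ (a rounded vowel) → -hu → *ivivupuhu*.
The final sound of the plural form *ivivupuhu* is /u/, which is a vowel, so the definite suffix is -pi, giving *ivivupuhupi*.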